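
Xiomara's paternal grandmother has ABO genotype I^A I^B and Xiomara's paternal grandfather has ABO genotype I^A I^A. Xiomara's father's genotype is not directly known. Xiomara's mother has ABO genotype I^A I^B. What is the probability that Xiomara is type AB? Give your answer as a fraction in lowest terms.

1/2

Xiomara's father's ABO genotype from I^A I^B × I^A I^A: 1/2 I^A I^A, 1/2 I^A I^B.
Crossing each possibility with the mother I^A I^B and summing P(type AB): 1/2·1/2 + 1/2·1/2 = 1/2.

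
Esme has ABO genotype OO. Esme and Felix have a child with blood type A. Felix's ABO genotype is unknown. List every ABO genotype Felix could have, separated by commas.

For each candidate genotype of Felix, check whether crossing it with OO can produce every observed child phenotype.
  AA → possible child types {A} ✓
  AB → possible child types {A, B} ✓
  AO → possible child types {O, A} ✓
  BB → possible child types {B} ✗
  BO → possible child types {O, B} ✗
  OO → possible child types {O} ✗

AA, AB, AO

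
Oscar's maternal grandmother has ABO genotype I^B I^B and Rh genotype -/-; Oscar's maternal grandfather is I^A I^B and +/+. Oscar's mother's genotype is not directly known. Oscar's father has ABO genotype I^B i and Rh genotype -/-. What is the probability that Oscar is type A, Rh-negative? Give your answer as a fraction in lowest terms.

Oscar's mother's ABO genotype from I^B I^B × I^A I^B: 1/2 I^A I^B, 1/2 I^B I^B.
Crossing each possibility with the father I^B i and summing P(type A): 1/2·1/4 + 1/2·0 = 1/8.
Similarly for Rh via the mother's Rh distribution: P(Rh-) = 1/2.
Independent loci: 1/8 × 1/2 = 1/16.

1/16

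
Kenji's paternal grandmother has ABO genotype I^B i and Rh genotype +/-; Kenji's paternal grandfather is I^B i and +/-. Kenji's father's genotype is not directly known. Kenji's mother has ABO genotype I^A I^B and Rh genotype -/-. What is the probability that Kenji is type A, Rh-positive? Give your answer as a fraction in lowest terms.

1/8

Kenji's father's ABO genotype from I^B i × I^B i: 1/4 I^B I^B, 1/2 I^B i, 1/4 i i.
Crossing each possibility with the mother I^A I^B and summing P(type A): 1/4·0 + 1/2·1/4 + 1/4·1/2 = 1/4.
Similarly for Rh via the father's Rh distribution: P(Rh+) = 1/2.
Independent loci: 1/4 × 1/2 = 1/8.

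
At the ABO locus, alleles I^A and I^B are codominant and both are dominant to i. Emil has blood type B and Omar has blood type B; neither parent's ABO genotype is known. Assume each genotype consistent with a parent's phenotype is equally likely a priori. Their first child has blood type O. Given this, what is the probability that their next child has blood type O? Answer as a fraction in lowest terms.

1/4

Possible genotypes: Emil ∈ {I^B I^B, I^B i}; Omar ∈ {I^B I^B, I^B i}.
Weight each parental genotype pair by prior × P(type-O child):
  I^B i × I^B i: posterior weight 1; P(next child type O) = 1/4.
Weighted sum = 1/4.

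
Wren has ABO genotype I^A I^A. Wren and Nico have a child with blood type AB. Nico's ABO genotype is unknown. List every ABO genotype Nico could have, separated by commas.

For each candidate genotype of Nico, check whether crossing it with I^A I^A can produce every observed child phenotype.
  I^A I^A → possible child types {A} ✗
  I^A I^B → possible child types {A, AB} ✓
  I^A i → possible child types {A} ✗
  I^B I^B → possible child types {AB} ✓
  I^B i → possible child types {A, AB} ✓
  i i → possible child types {A} ✗

I^A I^B, I^B I^B, I^B i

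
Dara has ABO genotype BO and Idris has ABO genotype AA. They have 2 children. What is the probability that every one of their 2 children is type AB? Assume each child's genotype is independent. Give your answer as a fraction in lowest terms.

1/4

ABO cross BO × AA → 1/2 A, 1/2 AB.
So P(type AB) = 1/2 per child.
All 2 independent: (1/2)^2 = 1/4.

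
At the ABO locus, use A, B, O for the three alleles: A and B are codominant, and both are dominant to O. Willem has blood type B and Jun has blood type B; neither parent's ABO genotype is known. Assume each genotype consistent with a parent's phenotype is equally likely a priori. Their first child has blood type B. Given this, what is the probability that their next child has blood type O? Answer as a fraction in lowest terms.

1/20

Possible genotypes: Willem ∈ {BB, BO}; Jun ∈ {BB, BO}.
Weight each parental genotype pair by prior × P(type-B child):
  BB × BB: posterior weight 4/15; P(next child type O) = 0.
  BB × BO: posterior weight 4/15; P(next child type O) = 0.
  BO × BB: posterior weight 4/15; P(next child type O) = 0.
  BO × BO: posterior weight 1/5; P(next child type O) = 1/4.
Weighted sum = 1/20.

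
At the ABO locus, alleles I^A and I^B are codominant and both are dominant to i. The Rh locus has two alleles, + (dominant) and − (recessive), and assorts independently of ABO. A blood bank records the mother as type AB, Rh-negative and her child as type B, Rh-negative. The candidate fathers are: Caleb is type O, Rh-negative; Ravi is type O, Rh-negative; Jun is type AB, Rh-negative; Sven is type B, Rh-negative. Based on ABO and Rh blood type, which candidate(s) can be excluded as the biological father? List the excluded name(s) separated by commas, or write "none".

A candidate is excluded only if no genotype consistent with his phenotype could produce a type B, Rh-negative child with a type AB, Rh-negative mother.
Every candidate has at least one consistent genotype combination, so none can be excluded.

none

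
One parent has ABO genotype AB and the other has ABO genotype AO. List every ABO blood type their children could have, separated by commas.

A, B, AB

Gametes from AB × AO give offspring ABO genotypes AA, AB, AO, BO, i.e. phenotypes A, B, AB.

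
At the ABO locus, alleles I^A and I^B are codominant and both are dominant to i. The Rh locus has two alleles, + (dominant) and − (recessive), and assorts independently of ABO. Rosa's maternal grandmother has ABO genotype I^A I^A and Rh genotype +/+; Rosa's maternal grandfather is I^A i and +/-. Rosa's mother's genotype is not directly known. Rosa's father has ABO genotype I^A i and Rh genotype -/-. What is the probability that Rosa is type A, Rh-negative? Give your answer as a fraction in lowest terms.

Rosa's mother's ABO genotype from I^A I^A × I^A i: 1/2 I^A I^A, 1/2 I^A i.
Crossing each possibility with the father I^A i and summing P(type A): 1/2·1 + 1/2·3/4 = 7/8.
Similarly for Rh via the mother's Rh distribution: P(Rh-) = 1/4.
Independent loci: 7/8 × 1/4 = 7/32.

7/32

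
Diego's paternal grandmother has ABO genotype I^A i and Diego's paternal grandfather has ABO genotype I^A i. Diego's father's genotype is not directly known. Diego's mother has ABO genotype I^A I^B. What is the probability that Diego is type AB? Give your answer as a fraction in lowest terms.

Diego's father's ABO genotype from I^A i × I^A i: 1/4 I^A I^A, 1/2 I^A i, 1/4 i i.
Crossing each possibility with the mother I^A I^B and summing P(type AB): 1/4·1/2 + 1/2·1/4 + 1/4·0 = 1/4.

1/4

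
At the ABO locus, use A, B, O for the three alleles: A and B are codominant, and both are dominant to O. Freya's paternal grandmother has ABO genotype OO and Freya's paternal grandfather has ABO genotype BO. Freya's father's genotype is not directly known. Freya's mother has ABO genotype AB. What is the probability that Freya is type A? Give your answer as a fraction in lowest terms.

Freya's father's ABO genotype from OO × BO: 1/2 BO, 1/2 OO.
Crossing each possibility with the mother AB and summing P(type A): 1/2·1/4 + 1/2·1/2 = 3/8.

3/8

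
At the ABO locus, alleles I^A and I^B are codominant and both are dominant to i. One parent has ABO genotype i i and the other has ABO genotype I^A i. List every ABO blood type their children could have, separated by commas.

Gametes from i i × I^A i give offspring ABO genotypes I^A i, i i, i.e. phenotypes O, A.

O, A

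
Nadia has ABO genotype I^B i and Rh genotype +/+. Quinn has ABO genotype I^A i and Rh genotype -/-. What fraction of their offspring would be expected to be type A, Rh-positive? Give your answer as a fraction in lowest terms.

1/4

ABO cross I^B i × I^A i → offspring phenotypes: 1/4 O, 1/4 A, 1/4 B, 1/4 AB.
Rh cross +/+ × -/- → 1 Rh+.
Independent loci: P(type A, Rh-positive) = 1/4 × 1 = 1/4.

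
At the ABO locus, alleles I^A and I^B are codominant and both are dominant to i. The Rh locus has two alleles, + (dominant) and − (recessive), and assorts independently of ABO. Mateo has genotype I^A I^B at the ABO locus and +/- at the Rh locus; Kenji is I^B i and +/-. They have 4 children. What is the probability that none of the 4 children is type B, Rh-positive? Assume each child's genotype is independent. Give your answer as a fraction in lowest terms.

625/4096

ABO cross I^A I^B × I^B i → 1/4 A, 1/2 B, 1/4 AB.
Rh cross +/- × +/- → 3/4 Rh+, 1/4 Rh-; so P(type B, Rh-positive) = 1/2 × 3/4 = 3/8 per child.
P(not type B, Rh-positive) = 5/8 for one child; (5/8)^4 = 625/4096.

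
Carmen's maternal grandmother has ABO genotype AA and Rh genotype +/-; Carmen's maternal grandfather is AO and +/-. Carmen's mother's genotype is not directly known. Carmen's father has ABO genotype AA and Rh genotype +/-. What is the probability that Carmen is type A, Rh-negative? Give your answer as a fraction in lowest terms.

Carmen's mother's ABO genotype from AA × AO: 1/2 AA, 1/2 AO.
Crossing each possibility with the father AA and summing P(type A): 1/2·1 + 1/2·1 = 1.
Similarly for Rh via the mother's Rh distribution: P(Rh-) = 1/4.
Independent loci: 1 × 1/4 = 1/4.

1/4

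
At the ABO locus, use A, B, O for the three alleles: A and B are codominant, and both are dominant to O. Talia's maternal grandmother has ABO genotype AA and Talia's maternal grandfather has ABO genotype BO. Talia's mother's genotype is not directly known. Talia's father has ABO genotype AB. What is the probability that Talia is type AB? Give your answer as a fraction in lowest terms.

Talia's mother's ABO genotype from AA × BO: 1/2 AB, 1/2 AO.
Crossing each possibility with the father AB and summing P(type AB): 1/2·1/2 + 1/2·1/4 = 3/8.

3/8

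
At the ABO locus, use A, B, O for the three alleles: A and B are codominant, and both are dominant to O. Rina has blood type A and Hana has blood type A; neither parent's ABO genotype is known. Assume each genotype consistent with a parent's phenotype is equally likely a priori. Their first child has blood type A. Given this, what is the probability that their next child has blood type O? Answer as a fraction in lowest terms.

1/20

Possible genotypes: Rina ∈ {AA, AO}; Hana ∈ {AA, AO}.
Weight each parental genotype pair by prior × P(type-A child):
  AA × AA: posterior weight 4/15; P(next child type O) = 0.
  AA × AO: posterior weight 4/15; P(next child type O) = 0.
  AO × AA: posterior weight 4/15; P(next child type O) = 0.
  AO × AO: posterior weight 1/5; P(next child type O) = 1/4.
Weighted sum = 1/20.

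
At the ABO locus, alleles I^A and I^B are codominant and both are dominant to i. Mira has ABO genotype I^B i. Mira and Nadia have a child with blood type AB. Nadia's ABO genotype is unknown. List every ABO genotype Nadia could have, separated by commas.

For each candidate genotype of Nadia, check whether crossing it with I^B i can produce every observed child phenotype.
  I^A I^A → possible child types {A, AB} ✓
  I^A I^B → possible child types {A, B, AB} ✓
  I^A i → possible child types {O, A, B, AB} ✓
  I^B I^B → possible child types {B} ✗
  I^B i → possible child types {O, B} ✗
  i i → possible child types {O, B} ✗

I^A I^A, I^A I^B, I^A i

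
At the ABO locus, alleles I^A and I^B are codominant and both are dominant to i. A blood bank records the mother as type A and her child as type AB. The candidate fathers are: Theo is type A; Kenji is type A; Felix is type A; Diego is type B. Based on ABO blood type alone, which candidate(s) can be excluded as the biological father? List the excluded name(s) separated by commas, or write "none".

A candidate is excluded only if no genotype consistent with his phenotype could produce a type AB child with a type A mother.
Theo (type A): no genotype consistent with that phenotype can produce a type-AB child with a type-A mother.
Kenji (type A): no genotype consistent with that phenotype can produce a type-AB child with a type-A mother.
Felix (type A): no genotype consistent with that phenotype can produce a type-AB child with a type-A mother.

Theo, Kenji, Felix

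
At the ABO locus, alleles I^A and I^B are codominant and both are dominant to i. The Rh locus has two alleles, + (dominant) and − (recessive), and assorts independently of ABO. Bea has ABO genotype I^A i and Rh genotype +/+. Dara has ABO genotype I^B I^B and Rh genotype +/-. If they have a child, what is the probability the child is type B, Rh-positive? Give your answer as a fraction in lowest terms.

ABO cross I^A i × I^B I^B → offspring phenotypes: 1/2 B, 1/2 AB.
Rh cross +/+ × +/- → 1 Rh+.
Independent loci: P(type B, Rh-positive) = 1/2 × 1 = 1/2.

1/2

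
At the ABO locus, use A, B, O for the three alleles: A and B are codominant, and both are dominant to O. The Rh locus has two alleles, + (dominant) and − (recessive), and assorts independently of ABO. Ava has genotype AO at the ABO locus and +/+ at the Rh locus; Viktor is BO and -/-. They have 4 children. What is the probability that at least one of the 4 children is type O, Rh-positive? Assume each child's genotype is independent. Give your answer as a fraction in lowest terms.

ABO cross AO × BO → 1/4 O, 1/4 A, 1/4 B, 1/4 AB.
Rh cross +/+ × -/- → 1 Rh+; so P(type O, Rh-positive) = 1/4 × 1 = 1/4 per child.
P(none) = (3/4)^4 = 81/256; P(at least one) = 1 − 81/256 = 175/256.

175/256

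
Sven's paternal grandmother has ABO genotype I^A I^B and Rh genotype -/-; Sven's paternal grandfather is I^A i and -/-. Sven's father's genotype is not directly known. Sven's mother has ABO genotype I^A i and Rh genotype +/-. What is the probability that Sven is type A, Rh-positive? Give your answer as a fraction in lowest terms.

Sven's father's ABO genotype from I^A I^B × I^A i: 1/4 I^A I^A, 1/4 I^A I^B, 1/4 I^A i, 1/4 I^B i.
Crossing each possibility with the mother I^A i and summing P(type A): 1/4·1 + 1/4·1/2 + 1/4·3/4 + 1/4·1/4 = 5/8.
Similarly for Rh via the father's Rh distribution: P(Rh+) = 1/2.
Independent loci: 5/8 × 1/2 = 5/16.

5/16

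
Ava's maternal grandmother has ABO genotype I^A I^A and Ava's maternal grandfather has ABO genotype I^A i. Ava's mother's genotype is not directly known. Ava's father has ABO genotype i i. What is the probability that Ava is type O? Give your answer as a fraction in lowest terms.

Ava's mother's ABO genotype from I^A I^A × I^A i: 1/2 I^A I^A, 1/2 I^A i.
Crossing each possibility with the father i i and summing P(type O): 1/2·0 + 1/2·1/2 = 1/4.

1/4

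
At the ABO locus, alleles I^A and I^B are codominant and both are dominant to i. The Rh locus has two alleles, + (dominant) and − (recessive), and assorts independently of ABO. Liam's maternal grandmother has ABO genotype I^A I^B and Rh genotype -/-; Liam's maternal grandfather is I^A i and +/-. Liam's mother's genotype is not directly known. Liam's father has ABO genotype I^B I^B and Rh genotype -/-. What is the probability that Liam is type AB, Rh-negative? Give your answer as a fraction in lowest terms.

3/8

Liam's mother's ABO genotype from I^A I^B × I^A i: 1/4 I^A I^A, 1/4 I^A I^B, 1/4 I^A i, 1/4 I^B i.
Crossing each possibility with the father I^B I^B and summing P(type AB): 1/4·1 + 1/4·1/2 + 1/4·1/2 + 1/4·0 = 1/2.
Similarly for Rh via the mother's Rh distribution: P(Rh-) = 3/4.
Independent loci: 1/2 × 3/4 = 3/8.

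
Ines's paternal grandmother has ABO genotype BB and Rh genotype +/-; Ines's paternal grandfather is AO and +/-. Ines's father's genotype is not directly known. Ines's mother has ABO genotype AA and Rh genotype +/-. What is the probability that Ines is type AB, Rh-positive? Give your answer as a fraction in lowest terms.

Ines's father's ABO genotype from BB × AO: 1/2 AB, 1/2 BO.
Crossing each possibility with the mother AA and summing P(type AB): 1/2·1/2 + 1/2·1/2 = 1/2.
Similarly for Rh via the father's Rh distribution: P(Rh+) = 3/4.
Independent loci: 1/2 × 3/4 = 3/8.

3/8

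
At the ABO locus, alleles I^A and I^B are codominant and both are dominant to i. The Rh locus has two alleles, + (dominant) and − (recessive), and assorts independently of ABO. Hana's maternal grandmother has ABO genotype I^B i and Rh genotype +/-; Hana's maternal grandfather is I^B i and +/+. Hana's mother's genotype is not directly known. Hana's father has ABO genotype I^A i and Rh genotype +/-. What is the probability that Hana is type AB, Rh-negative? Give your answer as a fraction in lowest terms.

1/32

Hana's mother's ABO genotype from I^B i × I^B i: 1/4 I^B I^B, 1/2 I^B i, 1/4 i i.
Crossing each possibility with the father I^A i and summing P(type AB): 1/4·1/2 + 1/2·1/4 + 1/4·0 = 1/4.
Similarly for Rh via the mother's Rh distribution: P(Rh-) = 1/8.
Independent loci: 1/4 × 1/8 = 1/32.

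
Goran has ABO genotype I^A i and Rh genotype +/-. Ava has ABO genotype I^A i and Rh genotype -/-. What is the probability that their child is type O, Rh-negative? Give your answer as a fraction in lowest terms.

ABO cross I^A i × I^A i → offspring phenotypes: 1/4 O, 3/4 A.
Rh cross +/- × -/- → 1/2 Rh+, 1/2 Rh-.
Independent loci: P(type O, Rh-negative) = 1/4 × 1/2 = 1/8.

1/8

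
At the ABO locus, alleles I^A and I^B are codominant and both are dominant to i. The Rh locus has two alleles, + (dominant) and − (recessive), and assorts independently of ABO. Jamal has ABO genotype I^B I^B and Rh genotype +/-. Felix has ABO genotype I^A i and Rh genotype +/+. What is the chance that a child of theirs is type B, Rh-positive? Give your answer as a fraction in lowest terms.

ABO cross I^B I^B × I^A i → offspring phenotypes: 1/2 B, 1/2 AB.
Rh cross +/- × +/+ → 1 Rh+.
Independent loci: P(type B, Rh-positive) = 1/2 × 1 = 1/2.

1/2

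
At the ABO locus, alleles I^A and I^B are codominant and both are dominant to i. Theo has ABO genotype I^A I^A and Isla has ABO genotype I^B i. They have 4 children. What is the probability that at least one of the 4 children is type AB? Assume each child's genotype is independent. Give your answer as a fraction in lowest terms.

15/16

ABO cross I^A I^A × I^B i → 1/2 A, 1/2 AB.
So P(type AB) = 1/2 per child.
P(none) = (1/2)^4 = 1/16; P(at least one) = 1 − 1/16 = 15/16.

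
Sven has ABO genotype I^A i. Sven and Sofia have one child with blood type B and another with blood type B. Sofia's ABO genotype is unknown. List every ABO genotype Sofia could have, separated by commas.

For each candidate genotype of Sofia, check whether crossing it with I^A i can produce every observed child phenotype.
  I^A I^A → possible child types {A} ✗
  I^A I^B → possible child types {A, B, AB} ✓
  I^A i → possible child types {O, A} ✗
  I^B I^B → possible child types {B, AB} ✓
  I^B i → possible child types {O, A, B, AB} ✓
  i i → possible child types {O, A} ✗

I^A I^B, I^B I^B, I^B i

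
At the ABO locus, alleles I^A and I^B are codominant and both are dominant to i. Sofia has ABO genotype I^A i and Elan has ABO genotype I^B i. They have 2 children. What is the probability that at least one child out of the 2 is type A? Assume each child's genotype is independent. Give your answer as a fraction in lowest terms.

ABO cross I^A i × I^B i → 1/4 O, 1/4 A, 1/4 B, 1/4 AB.
So P(type A) = 1/4 per child.
P(none) = (3/4)^2 = 9/16; P(at least one) = 1 − 9/16 = 7/16.

7/16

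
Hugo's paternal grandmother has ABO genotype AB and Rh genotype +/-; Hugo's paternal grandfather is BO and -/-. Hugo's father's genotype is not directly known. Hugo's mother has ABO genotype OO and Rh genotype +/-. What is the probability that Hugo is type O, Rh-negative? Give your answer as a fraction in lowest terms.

3/32

Hugo's father's ABO genotype from AB × BO: 1/4 AB, 1/4 AO, 1/4 BB, 1/4 BO.
Crossing each possibility with the mother OO and summing P(type O): 1/4·0 + 1/4·1/2 + 1/4·0 + 1/4·1/2 = 1/4.
Similarly for Rh via the father's Rh distribution: P(Rh-) = 3/8.
Independent loci: 1/4 × 3/8 = 3/32.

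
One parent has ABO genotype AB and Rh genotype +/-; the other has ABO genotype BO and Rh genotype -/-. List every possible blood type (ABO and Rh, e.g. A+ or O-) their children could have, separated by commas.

Gametes from AB × BO give offspring ABO genotypes AB, AO, BB, BO, i.e. phenotypes A, B, AB.
Rh cross +/- × -/- → phenotypes Rh+, Rh-.
Combining independently: A+, A-, B+, B-, AB+, AB-.

A+, A-, B+, B-, AB+, AB-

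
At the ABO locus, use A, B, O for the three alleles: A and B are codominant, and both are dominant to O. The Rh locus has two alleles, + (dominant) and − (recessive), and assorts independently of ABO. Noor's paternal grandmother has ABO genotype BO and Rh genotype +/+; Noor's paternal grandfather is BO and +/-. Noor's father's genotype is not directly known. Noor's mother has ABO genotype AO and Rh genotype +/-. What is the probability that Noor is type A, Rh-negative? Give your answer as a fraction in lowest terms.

1/32

Noor's father's ABO genotype from BO × BO: 1/4 BB, 1/2 BO, 1/4 OO.
Crossing each possibility with the mother AO and summing P(type A): 1/4·0 + 1/2·1/4 + 1/4·1/2 = 1/4.
Similarly for Rh via the father's Rh distribution: P(Rh-) = 1/8.
Independent loci: 1/4 × 1/8 = 1/32.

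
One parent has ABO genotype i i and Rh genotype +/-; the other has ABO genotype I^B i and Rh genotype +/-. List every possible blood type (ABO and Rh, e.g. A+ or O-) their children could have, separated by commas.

O+, O-, B+, B-

Gametes from i i × I^B i give offspring ABO genotypes I^B i, i i, i.e. phenotypes O, B.
Rh cross +/- × +/- → phenotypes Rh+, Rh-.
Combining independently: O+, O-, B+, B-.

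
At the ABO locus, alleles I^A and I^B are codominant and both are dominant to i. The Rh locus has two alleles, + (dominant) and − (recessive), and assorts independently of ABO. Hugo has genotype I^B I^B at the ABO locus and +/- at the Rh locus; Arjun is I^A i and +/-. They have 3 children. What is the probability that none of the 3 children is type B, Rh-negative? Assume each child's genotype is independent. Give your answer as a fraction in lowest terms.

ABO cross I^B I^B × I^A i → 1/2 B, 1/2 AB.
Rh cross +/- × +/- → 3/4 Rh+, 1/4 Rh-; so P(type B, Rh-negative) = 1/2 × 1/4 = 1/8 per child.
P(not type B, Rh-negative) = 7/8 for one child; (7/8)^3 = 343/512.

343/512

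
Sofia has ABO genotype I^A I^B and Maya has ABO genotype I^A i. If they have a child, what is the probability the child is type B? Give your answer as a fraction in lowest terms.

1/4

ABO cross I^A I^B × I^A i → offspring phenotypes: 1/2 A, 1/4 B, 1/4 AB.
So P(type B) = 1/4.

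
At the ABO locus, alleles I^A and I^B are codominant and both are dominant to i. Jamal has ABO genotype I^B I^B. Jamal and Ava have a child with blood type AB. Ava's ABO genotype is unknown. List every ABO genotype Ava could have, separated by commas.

For each candidate genotype of Ava, check whether crossing it with I^B I^B can produce every observed child phenotype.
  I^A I^A → possible child types {AB} ✓
  I^A I^B → possible child types {B, AB} ✓
  I^A i → possible child types {B, AB} ✓
  I^B I^B → possible child types {B} ✗
  I^B i → possible child types {B} ✗
  i i → possible child types {B} ✗

I^A I^A, I^A I^B, I^A i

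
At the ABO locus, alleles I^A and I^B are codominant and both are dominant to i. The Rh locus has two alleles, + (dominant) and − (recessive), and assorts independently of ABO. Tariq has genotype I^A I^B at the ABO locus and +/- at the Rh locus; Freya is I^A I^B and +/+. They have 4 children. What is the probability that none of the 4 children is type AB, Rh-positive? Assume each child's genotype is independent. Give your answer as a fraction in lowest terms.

ABO cross I^A I^B × I^A I^B → 1/4 A, 1/4 B, 1/2 AB.
Rh cross +/- × +/+ → 1 Rh+; so P(type AB, Rh-positive) = 1/2 × 1 = 1/2 per child.
P(not type AB, Rh-positive) = 1/2 for one child; (1/2)^4 = 1/16.

1/16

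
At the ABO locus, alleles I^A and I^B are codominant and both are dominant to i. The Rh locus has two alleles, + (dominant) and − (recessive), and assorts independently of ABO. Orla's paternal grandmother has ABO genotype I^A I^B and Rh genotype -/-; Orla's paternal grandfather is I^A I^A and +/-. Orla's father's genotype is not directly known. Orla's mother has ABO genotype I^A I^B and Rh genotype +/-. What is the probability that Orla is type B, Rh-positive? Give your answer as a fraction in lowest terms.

5/64

Orla's father's ABO genotype from I^A I^B × I^A I^A: 1/2 I^A I^A, 1/2 I^A I^B.
Crossing each possibility with the mother I^A I^B and summing P(type B): 1/2·0 + 1/2·1/4 = 1/8.
Similarly for Rh via the father's Rh distribution: P(Rh+) = 5/8.
Independent loci: 1/8 × 5/8 = 5/64.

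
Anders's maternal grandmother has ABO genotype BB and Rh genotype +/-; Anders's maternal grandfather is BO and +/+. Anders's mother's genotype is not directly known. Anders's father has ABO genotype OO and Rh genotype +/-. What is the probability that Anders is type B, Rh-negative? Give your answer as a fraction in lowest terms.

Anders's mother's ABO genotype from BB × BO: 1/2 BB, 1/2 BO.
Crossing each possibility with the father OO and summing P(type B): 1/2·1 + 1/2·1/2 = 3/4.
Similarly for Rh via the mother's Rh distribution: P(Rh-) = 1/8.
Independent loci: 3/4 × 1/8 = 3/32.

3/32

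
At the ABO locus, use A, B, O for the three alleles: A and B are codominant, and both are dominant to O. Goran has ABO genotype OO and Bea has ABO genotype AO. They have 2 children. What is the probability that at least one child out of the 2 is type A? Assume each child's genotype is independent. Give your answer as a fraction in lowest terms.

ABO cross OO × AO → 1/2 O, 1/2 A.
So P(type A) = 1/2 per child.
P(none) = (1/2)^2 = 1/4; P(at least one) = 1 − 1/4 = 3/4.

3/4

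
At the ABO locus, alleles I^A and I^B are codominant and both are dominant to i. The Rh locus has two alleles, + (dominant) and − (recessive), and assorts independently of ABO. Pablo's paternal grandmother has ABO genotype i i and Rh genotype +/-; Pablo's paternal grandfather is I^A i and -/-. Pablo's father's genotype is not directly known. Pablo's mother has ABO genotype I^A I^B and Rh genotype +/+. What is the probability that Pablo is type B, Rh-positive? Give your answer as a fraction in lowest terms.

Pablo's father's ABO genotype from i i × I^A i: 1/2 I^A i, 1/2 i i.
Crossing each possibility with the mother I^A I^B and summing P(type B): 1/2·1/4 + 1/2·1/2 = 3/8.
Similarly for Rh via the father's Rh distribution: P(Rh+) = 1.
Independent loci: 3/8 × 1 = 3/8.

3/8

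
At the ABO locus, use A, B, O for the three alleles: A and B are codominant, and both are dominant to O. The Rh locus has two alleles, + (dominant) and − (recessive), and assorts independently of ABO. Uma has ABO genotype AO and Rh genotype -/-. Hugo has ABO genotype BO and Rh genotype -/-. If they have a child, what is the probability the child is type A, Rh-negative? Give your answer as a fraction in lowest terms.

ABO cross AO × BO → offspring phenotypes: 1/4 O, 1/4 A, 1/4 B, 1/4 AB.
Rh cross -/- × -/- → 1 Rh-.
Independent loci: P(type A, Rh-negative) = 1/4 × 1 = 1/4.

1/4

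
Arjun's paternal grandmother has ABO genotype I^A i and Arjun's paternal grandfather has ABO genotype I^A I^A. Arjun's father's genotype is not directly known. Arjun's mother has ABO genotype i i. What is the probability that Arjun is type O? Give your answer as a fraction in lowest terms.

1/4

Arjun's father's ABO genotype from I^A i × I^A I^A: 1/2 I^A I^A, 1/2 I^A i.
Crossing each possibility with the mother i i and summing P(type O): 1/2·0 + 1/2·1/2 = 1/4.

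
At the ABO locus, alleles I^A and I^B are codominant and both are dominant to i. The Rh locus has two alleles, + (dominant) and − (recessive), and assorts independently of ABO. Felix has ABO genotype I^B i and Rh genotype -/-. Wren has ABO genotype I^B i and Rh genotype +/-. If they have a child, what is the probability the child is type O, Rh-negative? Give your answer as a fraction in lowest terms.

1/8

ABO cross I^B i × I^B i → offspring phenotypes: 1/4 O, 3/4 B.
Rh cross -/- × +/- → 1/2 Rh+, 1/2 Rh-.
Independent loci: P(type O, Rh-negative) = 1/4 × 1/2 = 1/8.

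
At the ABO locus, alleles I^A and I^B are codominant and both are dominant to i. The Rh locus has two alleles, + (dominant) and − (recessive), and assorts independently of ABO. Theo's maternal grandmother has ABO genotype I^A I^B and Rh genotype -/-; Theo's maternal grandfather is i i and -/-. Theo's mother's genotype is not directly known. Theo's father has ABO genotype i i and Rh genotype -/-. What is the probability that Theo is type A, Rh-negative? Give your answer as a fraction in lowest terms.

1/4

Theo's mother's ABO genotype from I^A I^B × i i: 1/2 I^A i, 1/2 I^B i.
Crossing each possibility with the father i i and summing P(type A): 1/2·1/2 + 1/2·0 = 1/4.
Similarly for Rh via the mother's Rh distribution: P(Rh-) = 1.
Independent loci: 1/4 × 1 = 1/4.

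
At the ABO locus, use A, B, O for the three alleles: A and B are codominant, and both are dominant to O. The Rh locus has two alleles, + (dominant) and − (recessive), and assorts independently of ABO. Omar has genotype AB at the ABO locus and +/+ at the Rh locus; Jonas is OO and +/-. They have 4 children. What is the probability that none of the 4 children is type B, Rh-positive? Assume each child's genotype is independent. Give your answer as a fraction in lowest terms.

ABO cross AB × OO → 1/2 A, 1/2 B.
Rh cross +/+ × +/- → 1 Rh+; so P(type B, Rh-positive) = 1/2 × 1 = 1/2 per child.
P(not type B, Rh-positive) = 1/2 for one child; (1/2)^4 = 1/16.

1/16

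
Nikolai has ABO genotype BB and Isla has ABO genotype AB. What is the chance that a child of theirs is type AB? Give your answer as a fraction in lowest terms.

1/2

ABO cross BB × AB → offspring phenotypes: 1/2 B, 1/2 AB.
So P(type AB) = 1/2.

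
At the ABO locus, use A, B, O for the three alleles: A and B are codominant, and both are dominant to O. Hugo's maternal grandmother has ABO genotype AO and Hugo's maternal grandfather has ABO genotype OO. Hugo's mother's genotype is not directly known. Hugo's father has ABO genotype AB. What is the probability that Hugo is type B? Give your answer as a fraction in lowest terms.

Hugo's mother's ABO genotype from AO × OO: 1/2 AO, 1/2 OO.
Crossing each possibility with the father AB and summing P(type B): 1/2·1/4 + 1/2·1/2 = 3/8.

3/8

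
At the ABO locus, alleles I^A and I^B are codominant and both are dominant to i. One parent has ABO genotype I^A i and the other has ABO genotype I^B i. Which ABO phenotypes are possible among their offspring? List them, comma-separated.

Gametes from I^A i × I^B i give offspring ABO genotypes I^A I^B, I^A i, I^B i, i i, i.e. phenotypes O, A, B, AB.

O, A, B, AB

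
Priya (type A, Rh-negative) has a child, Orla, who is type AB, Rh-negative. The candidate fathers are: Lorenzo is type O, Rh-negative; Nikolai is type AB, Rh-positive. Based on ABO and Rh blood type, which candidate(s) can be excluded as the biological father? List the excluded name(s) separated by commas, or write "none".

Lorenzo

A candidate is excluded only if no genotype consistent with his phenotype could produce a type AB, Rh-negative child with a type A, Rh-negative mother.
Lorenzo (type O, Rh-): no genotype consistent with that phenotype can produce a type-AB Rh- child with a type-A mother.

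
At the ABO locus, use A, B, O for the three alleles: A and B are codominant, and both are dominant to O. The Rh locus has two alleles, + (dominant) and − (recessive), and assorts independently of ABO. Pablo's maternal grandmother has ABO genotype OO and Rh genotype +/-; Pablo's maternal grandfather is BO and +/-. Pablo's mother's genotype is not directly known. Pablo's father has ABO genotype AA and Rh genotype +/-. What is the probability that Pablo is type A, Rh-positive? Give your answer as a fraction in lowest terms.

9/16

Pablo's mother's ABO genotype from OO × BO: 1/2 BO, 1/2 OO.
Crossing each possibility with the father AA and summing P(type A): 1/2·1/2 + 1/2·1 = 3/4.
Similarly for Rh via the mother's Rh distribution: P(Rh+) = 3/4.
Independent loci: 3/4 × 3/4 = 9/16.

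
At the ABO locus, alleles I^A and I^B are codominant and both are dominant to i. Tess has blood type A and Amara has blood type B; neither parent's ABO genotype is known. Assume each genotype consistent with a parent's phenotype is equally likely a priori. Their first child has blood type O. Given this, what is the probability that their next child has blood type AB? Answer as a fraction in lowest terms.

1/4

Possible genotypes: Tess ∈ {I^A I^A, I^A i}; Amara ∈ {I^B I^B, I^B i}.
Weight each parental genotype pair by prior × P(type-O child):
  I^A i × I^B i: posterior weight 1; P(next child type AB) = 1/4.
Weighted sum = 1/4.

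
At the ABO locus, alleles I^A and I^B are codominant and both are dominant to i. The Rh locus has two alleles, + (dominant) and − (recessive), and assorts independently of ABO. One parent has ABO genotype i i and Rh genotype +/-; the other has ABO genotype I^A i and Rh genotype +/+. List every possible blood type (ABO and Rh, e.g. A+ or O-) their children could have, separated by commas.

Gametes from i i × I^A i give offspring ABO genotypes I^A i, i i, i.e. phenotypes O, A.
Rh cross +/- × +/+ → phenotypes Rh+.
Combining independently: O+, A+.

O+, A+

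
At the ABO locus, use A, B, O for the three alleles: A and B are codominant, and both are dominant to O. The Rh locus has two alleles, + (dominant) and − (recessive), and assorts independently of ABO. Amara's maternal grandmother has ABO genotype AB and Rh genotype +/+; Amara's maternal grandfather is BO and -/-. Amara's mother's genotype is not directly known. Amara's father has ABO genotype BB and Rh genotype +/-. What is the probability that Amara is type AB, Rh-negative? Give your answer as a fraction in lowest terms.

1/16

Amara's mother's ABO genotype from AB × BO: 1/4 AB, 1/4 AO, 1/4 BB, 1/4 BO.
Crossing each possibility with the father BB and summing P(type AB): 1/4·1/2 + 1/4·1/2 + 1/4·0 + 1/4·0 = 1/4.
Similarly for Rh via the mother's Rh distribution: P(Rh-) = 1/4.
Independent loci: 1/4 × 1/4 = 1/16.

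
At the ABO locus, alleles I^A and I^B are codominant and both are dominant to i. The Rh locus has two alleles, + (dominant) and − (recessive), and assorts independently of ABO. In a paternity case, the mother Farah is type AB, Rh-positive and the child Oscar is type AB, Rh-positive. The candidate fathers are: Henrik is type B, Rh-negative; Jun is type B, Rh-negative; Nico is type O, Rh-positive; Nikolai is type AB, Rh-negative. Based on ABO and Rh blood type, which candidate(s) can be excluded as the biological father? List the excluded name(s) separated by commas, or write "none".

Nico

A candidate is excluded only if no genotype consistent with his phenotype could produce a type AB, Rh-positive child with a type AB, Rh-positive mother.
Nico (type O, Rh+): no genotype consistent with that phenotype can produce a type-AB Rh+ child with a type-AB mother.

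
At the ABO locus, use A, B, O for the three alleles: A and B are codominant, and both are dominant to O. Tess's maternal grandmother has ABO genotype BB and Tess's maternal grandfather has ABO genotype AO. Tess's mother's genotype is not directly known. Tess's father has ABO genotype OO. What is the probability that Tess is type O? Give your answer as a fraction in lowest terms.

Tess's mother's ABO genotype from BB × AO: 1/2 AB, 1/2 BO.
Crossing each possibility with the father OO and summing P(type O): 1/2·0 + 1/2·1/2 = 1/4.

1/4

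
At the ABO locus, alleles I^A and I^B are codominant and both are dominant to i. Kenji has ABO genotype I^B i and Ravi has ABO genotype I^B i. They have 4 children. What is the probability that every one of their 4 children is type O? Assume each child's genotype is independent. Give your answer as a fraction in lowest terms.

ABO cross I^B i × I^B i → 1/4 O, 3/4 B.
So P(type O) = 1/4 per child.
All 4 independent: (1/4)^4 = 1/256.

1/256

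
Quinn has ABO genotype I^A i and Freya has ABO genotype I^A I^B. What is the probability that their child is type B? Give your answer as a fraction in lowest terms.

ABO cross I^A i × I^A I^B → offspring phenotypes: 1/2 A, 1/4 B, 1/4 AB.
So P(type B) = 1/4.

1/4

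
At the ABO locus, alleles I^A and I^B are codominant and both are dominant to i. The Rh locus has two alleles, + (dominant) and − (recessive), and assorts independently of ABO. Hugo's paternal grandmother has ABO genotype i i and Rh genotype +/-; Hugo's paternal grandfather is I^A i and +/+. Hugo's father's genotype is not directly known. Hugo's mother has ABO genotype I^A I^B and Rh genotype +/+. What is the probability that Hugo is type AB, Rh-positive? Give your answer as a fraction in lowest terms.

1/8

Hugo's father's ABO genotype from i i × I^A i: 1/2 I^A i, 1/2 i i.
Crossing each possibility with the mother I^A I^B and summing P(type AB): 1/2·1/4 + 1/2·0 = 1/8.
Similarly for Rh via the father's Rh distribution: P(Rh+) = 1.
Independent loci: 1/8 × 1 = 1/8.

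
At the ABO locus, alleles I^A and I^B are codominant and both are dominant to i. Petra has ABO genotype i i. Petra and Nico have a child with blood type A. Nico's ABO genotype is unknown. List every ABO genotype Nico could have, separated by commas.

For each candidate genotype of Nico, check whether crossing it with i i can produce every observed child phenotype.
  I^A I^A → possible child types {A} ✓
  I^A I^B → possible child types {A, B} ✓
  I^A i → possible child types {O, A} ✓
  I^B I^B → possible child types {B} ✗
  I^B i → possible child types {O, B} ✗
  i i → possible child types {O} ✗

I^A I^A, I^A I^B, I^A i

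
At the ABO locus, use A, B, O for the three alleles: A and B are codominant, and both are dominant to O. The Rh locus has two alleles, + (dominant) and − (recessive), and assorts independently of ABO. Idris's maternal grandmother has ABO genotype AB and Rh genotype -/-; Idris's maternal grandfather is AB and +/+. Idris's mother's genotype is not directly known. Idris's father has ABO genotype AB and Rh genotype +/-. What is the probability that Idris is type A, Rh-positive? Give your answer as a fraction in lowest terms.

3/16

Idris's mother's ABO genotype from AB × AB: 1/4 AA, 1/2 AB, 1/4 BB.
Crossing each possibility with the father AB and summing P(type A): 1/4·1/2 + 1/2·1/4 + 1/4·0 = 1/4.
Similarly for Rh via the mother's Rh distribution: P(Rh+) = 3/4.
Independent loci: 1/4 × 3/4 = 3/16.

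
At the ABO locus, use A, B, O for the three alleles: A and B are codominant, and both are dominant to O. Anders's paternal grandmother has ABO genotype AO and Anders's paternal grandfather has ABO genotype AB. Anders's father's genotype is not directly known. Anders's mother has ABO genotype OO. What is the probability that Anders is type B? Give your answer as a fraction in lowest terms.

1/4

Anders's father's ABO genotype from AO × AB: 1/4 AA, 1/4 AB, 1/4 AO, 1/4 BO.
Crossing each possibility with the mother OO and summing P(type B): 1/4·0 + 1/4·1/2 + 1/4·0 + 1/4·1/2 = 1/4.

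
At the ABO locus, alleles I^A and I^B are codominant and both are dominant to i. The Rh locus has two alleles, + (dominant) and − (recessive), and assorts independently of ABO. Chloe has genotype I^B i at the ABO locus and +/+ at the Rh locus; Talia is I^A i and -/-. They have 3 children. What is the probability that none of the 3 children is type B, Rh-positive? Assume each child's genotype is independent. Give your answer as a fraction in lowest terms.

27/64

ABO cross I^B i × I^A i → 1/4 O, 1/4 A, 1/4 B, 1/4 AB.
Rh cross +/+ × -/- → 1 Rh+; so P(type B, Rh-positive) = 1/4 × 1 = 1/4 per child.
P(not type B, Rh-positive) = 3/4 for one child; (3/4)^3 = 27/64.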